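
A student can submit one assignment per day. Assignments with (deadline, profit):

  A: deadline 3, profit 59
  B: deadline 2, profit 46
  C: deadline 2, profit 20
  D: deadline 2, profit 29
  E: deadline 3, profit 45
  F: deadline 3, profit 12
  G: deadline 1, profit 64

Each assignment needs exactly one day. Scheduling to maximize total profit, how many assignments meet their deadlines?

3

By profit: G(d1,64), A(d3,59), B(d2,46), E(d3,45), D(d2,29), C(d2,20), F(d3,12)
G→slot 1; A→slot 3; B→slot 2; E skipped; D skipped; C skipped; F skipped.
3 of 7 scheduled.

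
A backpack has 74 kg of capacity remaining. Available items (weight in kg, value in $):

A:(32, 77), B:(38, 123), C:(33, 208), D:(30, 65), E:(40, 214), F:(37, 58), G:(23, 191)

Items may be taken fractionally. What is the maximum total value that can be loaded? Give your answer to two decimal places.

Order: G (191/23=8.30) > C (208/33=6.30) > E (214/40=5.35) > B (123/38=3.24) > A (77/32=2.41) > D (65/30=2.17) > F (58/37=1.57)
Fill: take G (23 @ 191) → take C (33 @ 208) → take 18/40 of E → 96.30; 74/74 used.
Total value = 495.30

495.30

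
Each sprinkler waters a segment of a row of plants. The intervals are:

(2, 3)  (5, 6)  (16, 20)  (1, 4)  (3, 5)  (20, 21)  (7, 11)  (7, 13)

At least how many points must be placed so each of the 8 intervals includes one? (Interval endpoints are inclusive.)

4

Sort by right endpoint; whenever an interval is uncovered, place a point at its right end.
By right end: [2,3]  [1,4]  [3,5]  [5,6]  [7,11]  [7,13]  [16,20]  [20,21]
[2,3] uncovered → point at 3; [5,6] uncovered → point at 6; [7,11] uncovered → point at 11; [16,20] uncovered → point at 20.
Points: 3, 6, 11, 20 (4 total).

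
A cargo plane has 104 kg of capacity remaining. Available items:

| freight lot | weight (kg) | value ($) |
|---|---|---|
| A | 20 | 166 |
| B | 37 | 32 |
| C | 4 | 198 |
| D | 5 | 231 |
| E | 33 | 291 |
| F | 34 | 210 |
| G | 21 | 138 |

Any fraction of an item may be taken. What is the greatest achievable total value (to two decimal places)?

1153.71

Order: C (198/4=49.50) > D (231/5=46.20) > E (291/33=8.82) > A (166/20=8.30) > G (138/21=6.57) > F (210/34=6.18) > B (32/37=0.86)
Fill: take C (4 @ 198) → take D (5 @ 231) → take E (33 @ 291) → take A (20 @ 166) → take G (21 @ 138) → take 21/34 of F → 129.71; 104/104 used.
Total value = 1153.71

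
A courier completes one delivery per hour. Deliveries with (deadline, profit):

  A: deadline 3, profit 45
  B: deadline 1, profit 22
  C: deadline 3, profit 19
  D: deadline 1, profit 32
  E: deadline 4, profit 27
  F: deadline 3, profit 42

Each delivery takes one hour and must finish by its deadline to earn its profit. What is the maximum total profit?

146

Take jobs in profit order; each goes to the latest open slot no later than its deadline.
Profit order: A=45 F=42 D=32 E=27 B=22 C=19
Assign: A→slot 3, F→slot 2, D→slot 1, E→slot 4, B skipped, C skipped.
Slots: [1:D] [2:F] [3:A] [4:E]
Profit = 32 + 42 + 45 + 27 = 146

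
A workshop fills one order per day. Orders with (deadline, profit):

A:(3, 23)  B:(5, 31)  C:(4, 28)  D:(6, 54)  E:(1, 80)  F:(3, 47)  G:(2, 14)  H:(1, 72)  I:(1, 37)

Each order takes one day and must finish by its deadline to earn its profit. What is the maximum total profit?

263

Profit order: E=80 H=72 D=54 F=47 I=37 B=31 C=28 A=23 G=14
Assign: E→slot 1, H skipped, D→slot 6, F→slot 3, I skipped, B→slot 5, C→slot 4, A→slot 2, G skipped.
Slots: [1:E] [2:A] [3:F] [4:C] [5:B] [6:D]
Profit = 80 + 23 + 47 + 28 + 31 + 54 = 263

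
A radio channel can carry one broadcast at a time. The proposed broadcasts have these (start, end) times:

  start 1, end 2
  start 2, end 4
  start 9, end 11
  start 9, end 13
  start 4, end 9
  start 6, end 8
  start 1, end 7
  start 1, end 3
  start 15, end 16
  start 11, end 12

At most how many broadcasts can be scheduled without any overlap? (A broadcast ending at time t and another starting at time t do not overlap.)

Sort by end time and greedily take each interval whose start is ≥ the last chosen end.
By end time: (1,2), (1,3), (2,4), (1,7), (6,8), (4,9), (9,11), (11,12), (9,13), (15,16).
Pick (1,2); next start ≥ 2 → (2,4); next start ≥ 4 → (6,8); next start ≥ 8 → (9,11); next start ≥ 11 → (11,12); next start ≥ 12 → (15,16).
Selected 6 broadcasts.

6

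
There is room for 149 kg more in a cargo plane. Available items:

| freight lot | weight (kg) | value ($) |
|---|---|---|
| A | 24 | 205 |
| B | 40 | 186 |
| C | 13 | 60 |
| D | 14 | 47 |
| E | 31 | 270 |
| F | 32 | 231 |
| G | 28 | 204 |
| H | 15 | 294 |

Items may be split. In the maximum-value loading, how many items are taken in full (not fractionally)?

Greedy by value/weight ratio, highest first.
Order: H (294/15=19.60) > E (270/31=8.71) > A (205/24=8.54) > G (204/28=7.29) > F (231/32=7.22) > B (186/40=4.65) > C (60/13=4.62) > D (47/14=3.36)
Fill: take H (15 @ 294) → take E (31 @ 270) → take A (24 @ 205) → take G (28 @ 204) → take F (32 @ 231) → take 19/40 of B → 88.35; 149/149 used.
5 item(s) taken whole; one partial (take 19/40 of B).

5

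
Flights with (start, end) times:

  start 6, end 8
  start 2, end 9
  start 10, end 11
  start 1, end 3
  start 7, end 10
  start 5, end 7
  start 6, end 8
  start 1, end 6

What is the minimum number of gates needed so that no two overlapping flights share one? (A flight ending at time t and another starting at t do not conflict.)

4

starts: [1, 1, 2, 5, 6, 6, 7, 10]
ends:   [3, 6, 7, 8, 8, 9, 10, 11]
s1→1 s1→2 s2→3 e3→2 s5→3 e6→2 s6→3 s6→4  — peak 4.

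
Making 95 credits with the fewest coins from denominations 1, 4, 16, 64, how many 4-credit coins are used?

Greedy: take as many of the largest coin as possible, then repeat with the remainder.
95 = 1×64 + 1×16 + 3×4 + 3×1
Count of 4: 3

3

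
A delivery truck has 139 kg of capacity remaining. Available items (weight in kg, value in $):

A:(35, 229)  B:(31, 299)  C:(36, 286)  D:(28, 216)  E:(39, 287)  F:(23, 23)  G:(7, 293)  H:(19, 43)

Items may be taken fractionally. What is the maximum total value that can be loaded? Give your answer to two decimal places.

1366.28

Order: G (293/7=41.86) > B (299/31=9.65) > C (286/36=7.94) > D (216/28=7.71) > E (287/39=7.36) > A (229/35=6.54) > H (43/19=2.26) > F (23/23=1.00)
Fill: take G (7 @ 293) → take B (31 @ 299) → take C (36 @ 286) → take D (28 @ 216) → take 37/39 of E → 272.28; 139/139 used.
Total value = 1366.28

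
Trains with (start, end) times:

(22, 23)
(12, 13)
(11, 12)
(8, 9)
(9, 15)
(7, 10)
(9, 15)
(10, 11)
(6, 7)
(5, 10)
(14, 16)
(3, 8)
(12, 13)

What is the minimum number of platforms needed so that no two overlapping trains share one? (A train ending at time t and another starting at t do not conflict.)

starts: [3, 5, 6, 7, 8, 9, 9, 10, 11, 12, 12, 14, 22]
ends:   [7, 8, 9, 10, 10, 11, 12, 13, 13, 15, 15, 16, 23]
s3→1 s5→2 s6→3 e7→2 s7→3 e8→2 s8→3 e9→2 s9→3 s9→4  — peak 4.

4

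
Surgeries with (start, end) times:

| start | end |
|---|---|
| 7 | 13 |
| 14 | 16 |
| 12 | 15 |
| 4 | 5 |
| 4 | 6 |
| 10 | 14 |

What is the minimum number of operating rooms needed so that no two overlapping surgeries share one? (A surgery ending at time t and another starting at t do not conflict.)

The answer is the maximum number of intervals overlapping at any instant.
Events (time:±→running): 4:+→1 4:+→2 5:-→1 6:-→0 7:+→1 10:+→2 12:+→3 … peak 3.

3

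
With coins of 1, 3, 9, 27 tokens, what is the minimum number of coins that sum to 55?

55 = 2×27 + 1×1
Total coins = 2 + 1 = 3

3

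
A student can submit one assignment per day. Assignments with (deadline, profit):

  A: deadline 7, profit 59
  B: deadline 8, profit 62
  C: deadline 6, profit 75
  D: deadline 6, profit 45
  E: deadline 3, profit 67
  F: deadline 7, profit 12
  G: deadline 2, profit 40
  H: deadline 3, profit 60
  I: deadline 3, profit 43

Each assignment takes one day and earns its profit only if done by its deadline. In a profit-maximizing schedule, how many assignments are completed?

8

Take jobs in profit order; each goes to the latest open slot no later than its deadline.
Profit order: C=75 E=67 B=62 H=60 A=59 D=45 I=43 G=40 F=12
Assign: C→slot 6, E→slot 3, B→slot 8, H→slot 2, A→slot 7, D→slot 5, I→slot 1, G skipped, F→slot 4.
Slots: [1:I] [2:H] [3:E] [4:F] [5:D] [6:C] [7:A] [8:B]
8 of 9 scheduled.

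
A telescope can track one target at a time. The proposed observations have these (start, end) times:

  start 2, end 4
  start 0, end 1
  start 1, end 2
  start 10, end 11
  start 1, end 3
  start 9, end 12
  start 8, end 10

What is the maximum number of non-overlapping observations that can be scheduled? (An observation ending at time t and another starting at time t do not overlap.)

By end time: (0,1), (1,2), (1,3), (2,4), (8,10), (10,11), (9,12).
Pick (0,1); next start ≥ 1 → (1,2); next start ≥ 2 → (2,4); next start ≥ 4 → (8,10); next start ≥ 10 → (10,11).
Selected 5 observations.

5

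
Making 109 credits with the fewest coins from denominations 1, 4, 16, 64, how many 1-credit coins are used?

1

Use the largest denomination that fits, subtract, and repeat.
109 = 1×64 + 2×16 + 3×4 + 1×1
Count of 1: 1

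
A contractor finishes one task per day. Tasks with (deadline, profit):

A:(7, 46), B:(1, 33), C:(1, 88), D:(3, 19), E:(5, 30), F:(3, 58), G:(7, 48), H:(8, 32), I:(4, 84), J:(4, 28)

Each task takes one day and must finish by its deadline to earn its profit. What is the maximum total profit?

Profit order: C=88 I=84 F=58 G=48 A=46 B=33 H=32 E=30 J=28 D=19
Assign: C→slot 1, I→slot 4, F→slot 3, G→slot 7, A→slot 6, B skipped, H→slot 8, E→slot 5, J→slot 2, D skipped.
Slots: [1:C] [2:J] [3:F] [4:I] [5:E] [6:A] [7:G] [8:H]
Profit = 88 + 28 + 58 + 84 + 30 + 46 + 48 + 32 = 414

414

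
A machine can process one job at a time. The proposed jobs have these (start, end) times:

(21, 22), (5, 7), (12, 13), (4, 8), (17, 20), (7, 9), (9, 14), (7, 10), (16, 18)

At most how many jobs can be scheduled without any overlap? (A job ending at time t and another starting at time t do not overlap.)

5

By end time: (5,7), (4,8), (7,9), (7,10), (12,13), (9,14), (16,18), (17,20), (21,22).
Pick (5,7); next start ≥ 7 → (7,9); next start ≥ 9 → (12,13); next start ≥ 13 → (16,18); next start ≥ 18 → (21,22).
Selected 5 jobs.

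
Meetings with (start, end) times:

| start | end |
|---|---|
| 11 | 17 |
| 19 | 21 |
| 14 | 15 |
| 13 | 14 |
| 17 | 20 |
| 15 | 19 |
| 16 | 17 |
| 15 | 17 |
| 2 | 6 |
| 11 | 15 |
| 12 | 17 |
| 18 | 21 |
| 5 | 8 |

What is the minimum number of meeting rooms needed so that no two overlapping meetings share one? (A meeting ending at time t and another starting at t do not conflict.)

Count concurrent intervals with a sweep; the peak is the room count.
starts: [2, 5, 11, 11, 12, 13, 14, 15, 15, 16, 17, 18, 19]
ends:   [6, 8, 14, 15, 15, 17, 17, 17, 17, 19, 20, 21, 21]
s2→1 s5→2 e6→1 e8→0 s11→1 s11→2 s12→3 s13→4 e14→3 s14→4 e15→3 e15→2 s15→3 s15→4 s16→5  — peak 5.

5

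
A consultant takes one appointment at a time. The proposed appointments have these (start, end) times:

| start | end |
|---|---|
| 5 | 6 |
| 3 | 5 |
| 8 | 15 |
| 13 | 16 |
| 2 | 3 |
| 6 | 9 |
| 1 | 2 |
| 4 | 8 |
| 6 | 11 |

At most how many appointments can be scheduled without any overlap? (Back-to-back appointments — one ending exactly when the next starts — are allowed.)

Sorted by end: (1,2)  (2,3)  (3,5)  (5,6)  (4,8)  (6,9)  (6,11)  (8,15)  (13,16)
take (1,2); take (2,3); take (3,5); take (5,6); take (6,9); skip (6,11); take (13,16).
Selected 6 appointments.

6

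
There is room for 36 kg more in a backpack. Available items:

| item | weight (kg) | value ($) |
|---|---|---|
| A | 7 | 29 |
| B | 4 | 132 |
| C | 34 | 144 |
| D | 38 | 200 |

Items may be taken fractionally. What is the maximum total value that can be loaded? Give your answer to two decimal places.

300.42

Sort by value per unit weight and fill in that order.
Ratios (sorted): B 33.00, D 5.26, C 4.24, A 4.14
take B (4 @ 132); take 32/38 of D → 168.42. Capacity used 36/36.
Total value = 300.42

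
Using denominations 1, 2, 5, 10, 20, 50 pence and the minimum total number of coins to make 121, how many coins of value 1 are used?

Greedy: take as many of the largest coin as possible, then repeat with the remainder.
121 − 2×50→21 − 1×20→1 − 1×1→0
Count of 1: 1

1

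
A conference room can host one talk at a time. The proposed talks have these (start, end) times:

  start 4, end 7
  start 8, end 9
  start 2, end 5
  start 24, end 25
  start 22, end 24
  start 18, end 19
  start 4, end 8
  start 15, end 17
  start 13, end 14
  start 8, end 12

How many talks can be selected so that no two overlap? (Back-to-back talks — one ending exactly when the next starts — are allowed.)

Sort by end time and greedily take each interval whose start is ≥ the last chosen end.
By end time: (2,5), (4,7), (4,8), (8,9), (8,12), (13,14), (15,17), (18,19), (22,24), (24,25).
Pick (2,5); next start ≥ 5 → (8,9); next start ≥ 9 → (13,14); next start ≥ 14 → (15,17); next start ≥ 17 → (18,19); next start ≥ 19 → (22,24); next start ≥ 24 → (24,25).
Selected 7 talks.

7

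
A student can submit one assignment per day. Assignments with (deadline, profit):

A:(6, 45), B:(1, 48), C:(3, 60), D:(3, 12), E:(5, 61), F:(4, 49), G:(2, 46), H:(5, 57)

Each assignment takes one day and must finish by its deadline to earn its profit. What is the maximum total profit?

320

Take jobs in profit order; each goes to the latest open slot no later than its deadline.
By profit: E(d5,61), C(d3,60), H(d5,57), F(d4,49), B(d1,48), G(d2,46), A(d6,45), D(d3,12)
E→slot 5; C→slot 3; H→slot 4; F→slot 2; B→slot 1; G skipped; A→slot 6; D skipped.
Profit = 48 + 49 + 60 + 57 + 61 + 45 = 320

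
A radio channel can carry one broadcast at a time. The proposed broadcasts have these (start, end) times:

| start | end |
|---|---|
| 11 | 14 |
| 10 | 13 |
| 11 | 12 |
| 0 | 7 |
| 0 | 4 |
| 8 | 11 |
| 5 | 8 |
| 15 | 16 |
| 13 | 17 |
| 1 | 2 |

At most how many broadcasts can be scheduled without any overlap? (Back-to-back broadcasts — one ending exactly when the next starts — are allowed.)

5

Greedy by earliest finish: after sorting by end time, pick each interval compatible with the last pick.
By end time: (1,2), (0,4), (0,7), (5,8), (8,11), (11,12), (10,13), (11,14), (15,16), (13,17).
Pick (1,2); next start ≥ 2 → (5,8); next start ≥ 8 → (8,11); next start ≥ 11 → (11,12); next start ≥ 12 → (15,16).
Selected 5 broadcasts.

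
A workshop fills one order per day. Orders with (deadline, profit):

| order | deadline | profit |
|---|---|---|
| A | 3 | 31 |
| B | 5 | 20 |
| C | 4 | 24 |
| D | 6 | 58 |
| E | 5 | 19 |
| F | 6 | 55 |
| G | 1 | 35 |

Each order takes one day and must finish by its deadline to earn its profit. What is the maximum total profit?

By profit: D(d6,58), F(d6,55), G(d1,35), A(d3,31), C(d4,24), B(d5,20), E(d5,19)
D→slot 6; F→slot 5; G→slot 1; A→slot 3; C→slot 4; B→slot 2; E skipped.
Profit = 35 + 20 + 31 + 24 + 55 + 58 = 223

223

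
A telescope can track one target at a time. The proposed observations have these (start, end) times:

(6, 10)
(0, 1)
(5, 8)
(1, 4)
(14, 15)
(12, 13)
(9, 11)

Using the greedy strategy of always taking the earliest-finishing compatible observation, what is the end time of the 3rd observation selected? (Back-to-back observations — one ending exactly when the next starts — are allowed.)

8

By end time: (0,1), (1,4), (5,8), (6,10), (9,11), (12,13), (14,15).
Pick (0,1); next start ≥ 1 → (1,4); next start ≥ 4 → (5,8); next start ≥ 8 → (9,11); next start ≥ 11 → (12,13); next start ≥ 13 → (14,15).
Selected: (0,1) (1,4) (5,8) (9,11) (12,13) (14,15)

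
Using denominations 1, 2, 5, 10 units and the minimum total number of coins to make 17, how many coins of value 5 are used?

1

17 − 1×10→7 − 1×5→2 − 1×2→0
Count of 5: 1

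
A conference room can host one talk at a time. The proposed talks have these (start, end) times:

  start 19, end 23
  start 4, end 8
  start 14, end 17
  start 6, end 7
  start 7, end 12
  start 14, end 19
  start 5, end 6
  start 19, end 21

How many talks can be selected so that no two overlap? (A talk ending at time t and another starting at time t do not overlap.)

Sort by end time and greedily take each interval whose start is ≥ the last chosen end.
By end time: (5,6), (6,7), (4,8), (7,12), (14,17), (14,19), (19,21), (19,23).
Pick (5,6); next start ≥ 6 → (6,7); next start ≥ 7 → (7,12); next start ≥ 12 → (14,17); next start ≥ 17 → (19,21).
Selected 5 talks.

5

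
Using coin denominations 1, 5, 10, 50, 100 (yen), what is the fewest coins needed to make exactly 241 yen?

241 = 2×100 + 4×10 + 1×1
Total coins = 2 + 4 + 1 = 7

7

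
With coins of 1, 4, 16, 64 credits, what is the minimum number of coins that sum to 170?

Use the largest denomination that fits, subtract, and repeat.
170 = 2×64 + 2×16 + 2×4 + 2×1
Total coins = 2 + 2 + 2 + 2 = 8

8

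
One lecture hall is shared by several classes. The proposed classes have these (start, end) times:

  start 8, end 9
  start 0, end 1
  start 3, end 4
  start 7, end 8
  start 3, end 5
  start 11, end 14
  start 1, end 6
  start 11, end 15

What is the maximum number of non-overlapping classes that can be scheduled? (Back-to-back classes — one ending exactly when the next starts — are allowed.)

By end time: (0,1), (3,4), (3,5), (1,6), (7,8), (8,9), (11,14), (11,15).
Pick (0,1); next start ≥ 1 → (3,4); next start ≥ 4 → (7,8); next start ≥ 8 → (8,9); next start ≥ 9 → (11,14).
Selected 5 classes.

5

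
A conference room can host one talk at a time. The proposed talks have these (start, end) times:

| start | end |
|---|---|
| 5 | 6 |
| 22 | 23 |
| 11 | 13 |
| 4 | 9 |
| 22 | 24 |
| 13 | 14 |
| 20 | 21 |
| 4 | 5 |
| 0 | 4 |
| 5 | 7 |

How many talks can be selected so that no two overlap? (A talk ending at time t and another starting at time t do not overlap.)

7

Sorted by end: (0,4)  (4,5)  (5,6)  (5,7)  (4,9)  (11,13)  (13,14)  (20,21)  (22,23)  (22,24)
take (0,4); take (4,5); take (5,6); skip (5,7); take (11,13); take (13,14); take (20,21); take (22,23).
Selected 7 talks.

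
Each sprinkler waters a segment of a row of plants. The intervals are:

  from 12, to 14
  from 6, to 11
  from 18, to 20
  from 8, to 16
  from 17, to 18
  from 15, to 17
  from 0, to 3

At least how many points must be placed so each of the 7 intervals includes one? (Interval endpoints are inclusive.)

5

Sort by right endpoint; whenever an interval is uncovered, place a point at its right end.
By right end: [0,3]  [6,11]  [12,14]  [8,16]  [15,17]  [17,18]  [18,20]
[0,3] uncovered → point at 3; [6,11] uncovered → point at 11; [12,14] uncovered → point at 14; [15,17] uncovered → point at 17; [18,20] uncovered → point at 20.
Points: 3, 11, 14, 17, 20 (5 total).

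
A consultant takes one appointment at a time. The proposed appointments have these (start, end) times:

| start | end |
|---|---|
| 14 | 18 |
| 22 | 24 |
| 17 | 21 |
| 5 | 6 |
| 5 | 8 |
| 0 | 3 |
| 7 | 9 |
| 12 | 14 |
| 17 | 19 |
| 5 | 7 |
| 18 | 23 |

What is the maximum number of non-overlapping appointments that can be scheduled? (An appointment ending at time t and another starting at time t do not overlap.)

Sort by end time and greedily take each interval whose start is ≥ the last chosen end.
By end time: (0,3), (5,6), (5,7), (5,8), (7,9), (12,14), (14,18), (17,19), (17,21), (18,23), (22,24).
Pick (0,3); next start ≥ 3 → (5,6); next start ≥ 6 → (7,9); next start ≥ 9 → (12,14); next start ≥ 14 → (14,18); next start ≥ 18 → (18,23).
Selected 6 appointments.

6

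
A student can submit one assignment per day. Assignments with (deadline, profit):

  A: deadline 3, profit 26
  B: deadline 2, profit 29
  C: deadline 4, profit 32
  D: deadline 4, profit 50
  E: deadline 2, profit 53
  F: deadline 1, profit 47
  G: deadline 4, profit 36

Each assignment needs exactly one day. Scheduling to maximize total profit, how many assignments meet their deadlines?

Profit order: E=53 D=50 F=47 G=36 C=32 B=29 A=26
Assign: E→slot 2, D→slot 4, F→slot 1, G→slot 3, C skipped, B skipped, A skipped.
Slots: [1:F] [2:E] [3:G] [4:D]
4 of 7 scheduled.

4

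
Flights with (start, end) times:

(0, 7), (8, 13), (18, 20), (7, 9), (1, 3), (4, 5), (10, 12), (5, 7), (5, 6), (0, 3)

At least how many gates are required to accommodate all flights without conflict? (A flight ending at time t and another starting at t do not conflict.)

3

Count concurrent intervals with a sweep; the peak is the room count.
Events (time:±→running): 0:+→1 0:+→2 1:+→3 … peak 3.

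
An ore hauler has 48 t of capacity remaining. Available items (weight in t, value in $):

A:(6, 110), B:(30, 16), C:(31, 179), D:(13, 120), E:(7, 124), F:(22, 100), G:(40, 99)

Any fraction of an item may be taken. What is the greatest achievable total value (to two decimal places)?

481.03

Ratios (sorted): A 18.33, E 17.71, D 9.23, C 5.77, F 4.55, G 2.48, B 0.53
take A (6 @ 110); take E (7 @ 124); take D (13 @ 120); take 22/31 of C → 127.03. Capacity used 48/48.
Total value = 481.03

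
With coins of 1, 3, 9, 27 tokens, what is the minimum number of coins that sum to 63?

3

Greedy: take as many of the largest coin as possible, then repeat with the remainder.
63 − 2×27→9 − 1×9→0
Total coins = 2 + 1 = 3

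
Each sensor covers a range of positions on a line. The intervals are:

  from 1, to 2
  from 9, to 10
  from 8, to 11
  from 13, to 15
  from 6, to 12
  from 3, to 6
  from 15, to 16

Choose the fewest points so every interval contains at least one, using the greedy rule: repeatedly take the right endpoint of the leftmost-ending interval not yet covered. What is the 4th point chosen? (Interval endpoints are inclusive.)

15

Sort by right endpoint; whenever an interval is uncovered, place a point at its right end.
Sorted: [1,2] [3,6] [9,10] [8,11] [6,12] [13,15] [15,16]
{[1,2]} hit by 2; {[3,6]} hit by 6; {[9,10],[8,11],[6,12]} hit by 10; {[13,15],[15,16]} hit by 15.
Points: 2, 6, 10, 15 (4 total).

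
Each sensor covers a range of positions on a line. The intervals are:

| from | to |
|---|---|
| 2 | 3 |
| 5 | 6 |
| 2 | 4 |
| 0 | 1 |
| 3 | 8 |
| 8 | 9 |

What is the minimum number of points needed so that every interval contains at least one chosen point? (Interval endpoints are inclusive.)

4

Sort by right endpoint; whenever an interval is uncovered, place a point at its right end.
Sorted: [0,1] [2,3] [2,4] [5,6] [3,8] [8,9]
{[0,1]} hit by 1; {[2,3],[2,4]} hit by 3; {[5,6],[3,8]} hit by 6; {[8,9]} hit by 9.
Points: 1, 3, 6, 9 (4 total).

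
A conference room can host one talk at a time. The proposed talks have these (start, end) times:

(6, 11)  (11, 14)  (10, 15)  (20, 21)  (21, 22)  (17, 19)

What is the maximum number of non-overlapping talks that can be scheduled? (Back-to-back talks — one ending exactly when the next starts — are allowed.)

Sorted by end: (6,11)  (11,14)  (10,15)  (17,19)  (20,21)  (21,22)
take (6,11); take (11,14); take (17,19); take (20,21); take (21,22).
Selected 5 talks.

5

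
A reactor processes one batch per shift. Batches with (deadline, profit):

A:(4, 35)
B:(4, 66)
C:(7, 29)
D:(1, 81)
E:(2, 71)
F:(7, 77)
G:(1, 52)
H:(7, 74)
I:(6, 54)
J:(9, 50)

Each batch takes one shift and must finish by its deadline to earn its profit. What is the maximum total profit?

508

Profit order: D=81 F=77 H=74 E=71 B=66 I=54 G=52 J=50 A=35 C=29
Assign: D→slot 1, F→slot 7, H→slot 6, E→slot 2, B→slot 4, I→slot 5, G skipped, J→slot 9, A→slot 3, C skipped.
Slots: [1:D] [2:E] [3:A] [4:B] [5:I] [6:H] [7:F] [9:J]
Profit = 81 + 71 + 35 + 66 + 54 + 74 + 77 + 50 = 508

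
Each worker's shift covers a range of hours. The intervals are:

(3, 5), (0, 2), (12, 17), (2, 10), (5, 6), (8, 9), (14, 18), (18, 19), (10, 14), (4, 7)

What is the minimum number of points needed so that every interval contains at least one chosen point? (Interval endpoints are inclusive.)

Sorted: [0,2] [3,5] [5,6] [4,7] [8,9] [2,10] [10,14] [12,17] [14,18] [18,19]
{[0,2]} hit by 2; {[3,5],[5,6],[4,7]} hit by 5; {[8,9],[2,10]} hit by 9; {[10,14],[12,17],[14,18]} hit by 14; {[18,19]} hit by 19.
Points: 2, 5, 9, 14, 19 (5 total).

5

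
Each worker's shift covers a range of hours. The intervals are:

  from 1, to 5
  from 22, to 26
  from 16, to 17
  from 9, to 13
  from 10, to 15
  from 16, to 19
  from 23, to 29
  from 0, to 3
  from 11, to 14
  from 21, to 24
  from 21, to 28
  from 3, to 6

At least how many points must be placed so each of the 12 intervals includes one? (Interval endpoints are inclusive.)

Process intervals by earliest right end; each time one isn't hit yet, stab at its right endpoint.
By right end: [0,3]  [1,5]  [3,6]  [9,13]  [11,14]  [10,15]  [16,17]  [16,19]  [21,24]  [22,26]  [21,28]  [23,29]
[0,3] uncovered → point at 3; [9,13] uncovered → point at 13; [16,17] uncovered → point at 17; [21,24] uncovered → point at 24.
Points: 3, 13, 17, 24 (4 total).

4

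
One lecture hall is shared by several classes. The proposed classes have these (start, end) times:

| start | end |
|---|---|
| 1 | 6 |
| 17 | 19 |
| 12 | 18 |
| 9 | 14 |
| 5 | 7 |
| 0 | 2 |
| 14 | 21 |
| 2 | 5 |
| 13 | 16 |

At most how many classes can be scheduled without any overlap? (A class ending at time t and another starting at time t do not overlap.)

5

By end time: (0,2), (2,5), (1,6), (5,7), (9,14), (13,16), (12,18), (17,19), (14,21).
Pick (0,2); next start ≥ 2 → (2,5); next start ≥ 5 → (5,7); next start ≥ 7 → (9,14); next start ≥ 14 → (17,19).
Selected 5 classes.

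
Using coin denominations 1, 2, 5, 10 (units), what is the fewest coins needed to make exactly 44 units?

Greedy: take as many of the largest coin as possible, then repeat with the remainder.
44 = 4×10 + 2×2
Total coins = 4 + 2 = 6

6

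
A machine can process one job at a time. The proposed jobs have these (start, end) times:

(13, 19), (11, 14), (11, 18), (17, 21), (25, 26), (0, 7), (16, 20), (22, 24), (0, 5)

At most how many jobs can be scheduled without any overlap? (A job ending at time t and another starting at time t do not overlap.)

5

By end time: (0,5), (0,7), (11,14), (11,18), (13,19), (16,20), (17,21), (22,24), (25,26).
Pick (0,5); next start ≥ 5 → (11,14); next start ≥ 14 → (16,20); next start ≥ 20 → (22,24); next start ≥ 24 → (25,26).
Selected 5 jobs.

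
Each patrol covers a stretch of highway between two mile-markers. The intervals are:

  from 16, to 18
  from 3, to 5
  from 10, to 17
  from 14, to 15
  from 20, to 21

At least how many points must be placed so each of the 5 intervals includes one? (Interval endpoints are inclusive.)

4

Process intervals by earliest right end; each time one isn't hit yet, stab at its right endpoint.
By right end: [3,5]  [14,15]  [10,17]  [16,18]  [20,21]
[3,5] uncovered → point at 5; [14,15] uncovered → point at 15; [16,18] uncovered → point at 18; [20,21] uncovered → point at 21.
Points: 5, 15, 18, 21 (4 total).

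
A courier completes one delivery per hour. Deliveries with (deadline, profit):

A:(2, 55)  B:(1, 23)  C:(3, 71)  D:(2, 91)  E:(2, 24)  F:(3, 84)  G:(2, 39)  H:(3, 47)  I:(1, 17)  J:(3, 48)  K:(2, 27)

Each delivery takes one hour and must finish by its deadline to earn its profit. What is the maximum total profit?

Take jobs in profit order; each goes to the latest open slot no later than its deadline.
By profit: D(d2,91), F(d3,84), C(d3,71), A(d2,55), J(d3,48), H(d3,47), G(d2,39), K(d2,27), E(d2,24), B(d1,23), I(d1,17)
D→slot 2; F→slot 3; C→slot 1; A skipped; J skipped; H skipped; G skipped; K skipped; E skipped; B skipped; I skipped.
Profit = 71 + 91 + 84 = 246

246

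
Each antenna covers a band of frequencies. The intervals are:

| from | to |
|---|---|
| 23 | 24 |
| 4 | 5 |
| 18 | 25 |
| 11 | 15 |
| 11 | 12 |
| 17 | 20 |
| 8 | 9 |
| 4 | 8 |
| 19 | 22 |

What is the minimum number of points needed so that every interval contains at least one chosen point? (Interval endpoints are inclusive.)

Process intervals by earliest right end; each time one isn't hit yet, stab at its right endpoint.
Sorted: [4,5] [4,8] [8,9] [11,12] [11,15] [17,20] [19,22] [23,24] [18,25]
{[4,5],[4,8]} hit by 5; {[8,9]} hit by 9; {[11,12],[11,15]} hit by 12; {[17,20],[19,22]} hit by 20; {[23,24],[18,25]} hit by 24.
Points: 5, 9, 12, 20, 24 (5 total).

5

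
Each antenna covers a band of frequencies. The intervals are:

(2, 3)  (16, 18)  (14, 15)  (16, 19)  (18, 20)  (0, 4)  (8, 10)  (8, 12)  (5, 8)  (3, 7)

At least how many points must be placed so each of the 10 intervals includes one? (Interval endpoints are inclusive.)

4

Process intervals by earliest right end; each time one isn't hit yet, stab at its right endpoint.
Sorted: [2,3] [0,4] [3,7] [5,8] [8,10] [8,12] [14,15] [16,18] [16,19] [18,20]
{[2,3],[0,4],[3,7]} hit by 3; {[5,8],[8,10],[8,12]} hit by 8; {[14,15]} hit by 15; {[16,18],[16,19],[18,20]} hit by 18.
Points: 3, 8, 15, 18 (4 total).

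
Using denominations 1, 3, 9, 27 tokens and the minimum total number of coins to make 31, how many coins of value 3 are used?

1

31 = 1×27 + 1×3 + 1×1
Count of 3: 1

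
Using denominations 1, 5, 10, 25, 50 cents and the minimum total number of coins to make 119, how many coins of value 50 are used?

2

Greedy: take as many of the largest coin as possible, then repeat with the remainder.
119 = 2×50 + 1×10 + 1×5 + 4×1
Count of 50: 2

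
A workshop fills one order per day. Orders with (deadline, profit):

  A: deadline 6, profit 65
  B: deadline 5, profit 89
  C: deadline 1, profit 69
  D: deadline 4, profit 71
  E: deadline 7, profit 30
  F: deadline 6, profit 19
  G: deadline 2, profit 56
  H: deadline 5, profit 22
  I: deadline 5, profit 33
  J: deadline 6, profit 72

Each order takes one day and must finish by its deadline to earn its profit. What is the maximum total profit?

452

Profit order: B=89 J=72 D=71 C=69 A=65 G=56 I=33 E=30 H=22 F=19
Assign: B→slot 5, J→slot 6, D→slot 4, C→slot 1, A→slot 3, G→slot 2, I skipped, E→slot 7, H skipped, F skipped.
Slots: [1:C] [2:G] [3:A] [4:D] [5:B] [6:J] [7:E]
Profit = 69 + 56 + 65 + 71 + 89 + 72 + 30 = 452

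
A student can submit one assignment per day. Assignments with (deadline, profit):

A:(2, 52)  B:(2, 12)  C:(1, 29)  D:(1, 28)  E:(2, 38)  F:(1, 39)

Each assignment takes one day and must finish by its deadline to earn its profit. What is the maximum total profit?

91

By profit: A(d2,52), F(d1,39), E(d2,38), C(d1,29), D(d1,28), B(d2,12)
A→slot 2; F→slot 1; E skipped; C skipped; D skipped; B skipped.
Profit = 39 + 52 = 91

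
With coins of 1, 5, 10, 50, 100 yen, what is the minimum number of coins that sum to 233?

Use the largest denomination that fits, subtract, and repeat.
233 = 2×100 + 3×10 + 3×1
Total coins = 2 + 3 + 3 = 8

8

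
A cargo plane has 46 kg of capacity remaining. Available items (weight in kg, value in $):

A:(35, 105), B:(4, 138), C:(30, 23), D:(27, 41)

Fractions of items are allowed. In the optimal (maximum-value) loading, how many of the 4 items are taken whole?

2

Order: B (138/4=34.50) > A (105/35=3.00) > D (41/27=1.52) > C (23/30=0.77)
Fill: take B (4 @ 138) → take A (35 @ 105) → take 7/27 of D → 10.63; 46/46 used.
2 item(s) taken whole; one partial (take 7/27 of D).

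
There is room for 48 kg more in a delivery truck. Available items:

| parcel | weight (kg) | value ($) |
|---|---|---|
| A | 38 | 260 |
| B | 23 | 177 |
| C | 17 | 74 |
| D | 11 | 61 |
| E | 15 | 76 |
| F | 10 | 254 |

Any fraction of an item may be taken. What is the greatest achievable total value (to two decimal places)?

Greedy by value/weight ratio, highest first.
Ratios (sorted): F 25.40, B 7.70, A 6.84, D 5.55, E 5.07, C 4.35
take F (10 @ 254); take B (23 @ 177); take 15/38 of A → 102.63. Capacity used 48/48.
Total value = 533.63

533.63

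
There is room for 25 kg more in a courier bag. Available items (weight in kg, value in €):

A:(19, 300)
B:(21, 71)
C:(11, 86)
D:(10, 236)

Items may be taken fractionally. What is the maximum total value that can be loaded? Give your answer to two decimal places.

472.84

Sort by value per unit weight and fill in that order.
Order: D (236/10=23.60) > A (300/19=15.79) > C (86/11=7.82) > B (71/21=3.38)
Fill: take D (10 @ 236) → take 15/19 of A → 236.84; 25/25 used.
Total value = 472.84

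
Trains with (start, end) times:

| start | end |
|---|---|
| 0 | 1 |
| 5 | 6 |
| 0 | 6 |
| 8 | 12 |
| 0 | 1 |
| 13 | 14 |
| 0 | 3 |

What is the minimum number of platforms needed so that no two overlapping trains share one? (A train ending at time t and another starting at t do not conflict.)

4

Count concurrent intervals with a sweep; the peak is the room count.
Events (time:±→running): 0:+→1 0:+→2 0:+→3 0:+→4 … peak 4.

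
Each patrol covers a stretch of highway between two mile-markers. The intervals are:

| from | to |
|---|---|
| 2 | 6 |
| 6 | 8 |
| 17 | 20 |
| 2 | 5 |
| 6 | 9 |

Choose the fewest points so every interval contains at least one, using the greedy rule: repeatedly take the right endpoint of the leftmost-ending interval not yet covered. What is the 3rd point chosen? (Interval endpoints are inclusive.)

20

Process intervals by earliest right end; each time one isn't hit yet, stab at its right endpoint.
By right end: [2,5]  [2,6]  [6,8]  [6,9]  [17,20]
[2,5] uncovered → point at 5; [6,8] uncovered → point at 8; [17,20] uncovered → point at 20.
Points: 5, 8, 20 (3 total).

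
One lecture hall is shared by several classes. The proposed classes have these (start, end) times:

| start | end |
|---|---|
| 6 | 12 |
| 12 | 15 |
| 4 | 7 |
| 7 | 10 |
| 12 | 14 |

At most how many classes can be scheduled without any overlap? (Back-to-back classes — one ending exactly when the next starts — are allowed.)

3

By end time: (4,7), (7,10), (6,12), (12,14), (12,15).
Pick (4,7); next start ≥ 7 → (7,10); next start ≥ 10 → (12,14).
Selected 3 classes.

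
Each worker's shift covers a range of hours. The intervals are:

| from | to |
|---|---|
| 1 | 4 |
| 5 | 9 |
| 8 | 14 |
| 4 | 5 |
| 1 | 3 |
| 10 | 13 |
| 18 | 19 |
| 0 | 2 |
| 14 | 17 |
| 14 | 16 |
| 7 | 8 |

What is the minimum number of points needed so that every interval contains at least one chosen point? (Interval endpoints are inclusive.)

6

By right end: [0,2]  [1,3]  [1,4]  [4,5]  [7,8]  [5,9]  [10,13]  [8,14]  [14,16]  [14,17]  [18,19]
[0,2] uncovered → point at 2; [4,5] uncovered → point at 5; [7,8] uncovered → point at 8; [10,13] uncovered → point at 13; [14,16] uncovered → point at 16; [18,19] uncovered → point at 19.
Points: 2, 5, 8, 13, 16, 19 (6 total).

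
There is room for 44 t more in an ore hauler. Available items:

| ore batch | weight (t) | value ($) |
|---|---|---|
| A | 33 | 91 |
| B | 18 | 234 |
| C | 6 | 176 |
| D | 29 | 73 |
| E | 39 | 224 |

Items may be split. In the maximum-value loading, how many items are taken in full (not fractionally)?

2

Order: C (176/6=29.33) > B (234/18=13.00) > E (224/39=5.74) > A (91/33=2.76) > D (73/29=2.52)
Fill: take C (6 @ 176) → take B (18 @ 234) → take 20/39 of E → 114.87; 44/44 used.
2 item(s) taken whole; one partial (take 20/39 of E).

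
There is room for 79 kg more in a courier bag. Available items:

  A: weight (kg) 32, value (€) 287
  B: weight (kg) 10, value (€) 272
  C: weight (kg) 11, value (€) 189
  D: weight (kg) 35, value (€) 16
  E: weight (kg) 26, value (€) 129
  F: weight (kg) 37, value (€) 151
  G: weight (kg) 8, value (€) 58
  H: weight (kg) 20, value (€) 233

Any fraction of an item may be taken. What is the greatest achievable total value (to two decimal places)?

1024.50

Greedy by value/weight ratio, highest first.
Ratios (sorted): B 27.20, C 17.18, H 11.65, A 8.97, G 7.25, E 4.96, F 4.08, D 0.46
take B (10 @ 272); take C (11 @ 189); take H (20 @ 233); take A (32 @ 287); take 6/8 of G → 43.50. Capacity used 79/79.
Total value = 1024.50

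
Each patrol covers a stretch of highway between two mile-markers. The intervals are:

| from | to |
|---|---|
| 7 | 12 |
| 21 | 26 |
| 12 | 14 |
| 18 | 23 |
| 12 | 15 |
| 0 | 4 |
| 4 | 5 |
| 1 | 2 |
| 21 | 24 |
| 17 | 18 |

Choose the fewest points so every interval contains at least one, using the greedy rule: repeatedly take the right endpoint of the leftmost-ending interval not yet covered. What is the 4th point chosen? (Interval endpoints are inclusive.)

Sort by right endpoint; whenever an interval is uncovered, place a point at its right end.
Sorted: [1,2] [0,4] [4,5] [7,12] [12,14] [12,15] [17,18] [18,23] [21,24] [21,26]
{[1,2],[0,4]} hit by 2; {[4,5]} hit by 5; {[7,12],[12,14],[12,15]} hit by 12; {[17,18],[18,23]} hit by 18; {[21,24],[21,26]} hit by 24.
Points: 2, 5, 12, 18, 24 (5 total).

18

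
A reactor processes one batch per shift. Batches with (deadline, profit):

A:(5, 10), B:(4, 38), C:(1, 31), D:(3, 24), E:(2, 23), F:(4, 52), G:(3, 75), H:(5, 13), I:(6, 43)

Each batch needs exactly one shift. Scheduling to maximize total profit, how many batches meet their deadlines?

6

Sort by profit descending; place each in the latest free slot ≤ its deadline.
By profit: G(d3,75), F(d4,52), I(d6,43), B(d4,38), C(d1,31), D(d3,24), E(d2,23), H(d5,13), A(d5,10)
G→slot 3; F→slot 4; I→slot 6; B→slot 2; C→slot 1; D skipped; E skipped; H→slot 5; A skipped.
6 of 9 scheduled.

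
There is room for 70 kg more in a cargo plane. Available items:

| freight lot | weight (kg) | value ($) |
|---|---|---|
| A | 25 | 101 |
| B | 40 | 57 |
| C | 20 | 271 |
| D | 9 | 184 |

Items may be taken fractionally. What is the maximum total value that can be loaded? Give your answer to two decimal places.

Sort by value per unit weight and fill in that order.
Ratios (sorted): D 20.44, C 13.55, A 4.04, B 1.43
take D (9 @ 184); take C (20 @ 271); take A (25 @ 101); take 16/40 of B → 22.80. Capacity used 70/70.
Total value = 578.80

578.80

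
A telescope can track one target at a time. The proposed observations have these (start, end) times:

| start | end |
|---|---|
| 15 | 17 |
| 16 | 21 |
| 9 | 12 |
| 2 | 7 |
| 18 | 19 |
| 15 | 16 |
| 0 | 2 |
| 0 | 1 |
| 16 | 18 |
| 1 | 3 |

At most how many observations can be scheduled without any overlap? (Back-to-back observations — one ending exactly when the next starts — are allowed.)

6

Sorted by end: (0,1)  (0,2)  (1,3)  (2,7)  (9,12)  (15,16)  (15,17)  (16,18)  (18,19)  (16,21)
take (0,1); take (1,3); take (9,12); take (15,16); take (16,18); take (18,19); skip (16,21).
Selected 6 observations.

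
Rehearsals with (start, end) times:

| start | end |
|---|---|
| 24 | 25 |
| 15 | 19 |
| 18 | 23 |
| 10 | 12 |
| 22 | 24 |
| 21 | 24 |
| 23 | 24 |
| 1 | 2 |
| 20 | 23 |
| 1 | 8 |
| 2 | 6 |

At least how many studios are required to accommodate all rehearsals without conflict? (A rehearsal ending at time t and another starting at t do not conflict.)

4

The answer is the maximum number of intervals overlapping at any instant.
starts: [1, 1, 2, 10, 15, 18, 20, 21, 22, 23, 24]
ends:   [2, 6, 8, 12, 19, 23, 23, 24, 24, 24, 25]
s1→1 s1→2 e2→1 s2→2 e6→1 e8→0 s10→1 e12→0 s15→1 s18→2 e19→1 s20→2 s21→3 s22→4  — peak 4.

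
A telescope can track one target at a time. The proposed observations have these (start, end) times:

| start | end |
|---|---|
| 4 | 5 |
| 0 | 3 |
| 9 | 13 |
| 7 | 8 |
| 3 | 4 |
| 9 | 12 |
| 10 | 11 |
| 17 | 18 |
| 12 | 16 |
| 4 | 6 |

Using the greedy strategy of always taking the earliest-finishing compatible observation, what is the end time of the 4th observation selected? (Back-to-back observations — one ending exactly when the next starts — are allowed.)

8

By end time: (0,3), (3,4), (4,5), (4,6), (7,8), (10,11), (9,12), (9,13), (12,16), (17,18).
Pick (0,3); next start ≥ 3 → (3,4); next start ≥ 4 → (4,5); next start ≥ 5 → (7,8); next start ≥ 8 → (10,11); next start ≥ 11 → (12,16); next start ≥ 16 → (17,18).
Selected: (0,3) (3,4) (4,5) (7,8) (10,11) (12,16) (17,18)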